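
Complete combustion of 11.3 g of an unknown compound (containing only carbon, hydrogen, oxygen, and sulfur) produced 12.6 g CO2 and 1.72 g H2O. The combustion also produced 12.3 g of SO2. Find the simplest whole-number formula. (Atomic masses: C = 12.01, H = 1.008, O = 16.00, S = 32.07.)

mol C = 12.6 / 44.01 = 0.2863; mass C = 0.2863 × 12.01 = 3.438 g
mol H = 2 × (1.72 / 18.02) = 0.1909; mass H = 0.1909 × 1.008 = 0.1924 g
mol S = 12.3 / 64.07 = 0.1920; mass S = 6.157 g
mass O = 11.3 − (9.788) = 1.512 g → mol O = 0.09453
Divide by the smallest (0.09453 mol O): C 3.029, H 2.020, O 1.000, S 2.031
Ratio ≈ 3:2:1:2, so the empirical formula is C3H2OS2

C3H2OS2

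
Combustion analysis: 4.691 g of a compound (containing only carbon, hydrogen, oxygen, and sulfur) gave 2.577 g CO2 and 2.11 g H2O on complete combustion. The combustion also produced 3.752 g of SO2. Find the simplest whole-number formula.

CH4O2S

mol C = 2.577 / 44.01 = 0.05855; mass C = 0.05855 × 12.01 = 0.7032 g
mol H = 2 × (2.11 / 18.02) = 0.2342; mass H = 0.2342 × 1.008 = 0.2361 g
mol S = 3.752 / 64.07 = 0.05856; mass S = 1.878 g
mass O = 4.691 − (2.817) = 1.874 g → mol O = 0.1171
Divide by the smallest (0.05855 mol C): C 1.000, H 3.999, O 2.000, S 1.000
→ CH4O2S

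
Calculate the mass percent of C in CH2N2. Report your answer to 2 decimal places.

Molar mass = 1(12.01) + 2(1.008) + 2(14.01) = 42.046 g/mol
Mass of C per mole = 1 × 12.01 = 12.010 g
% C = 12.010 / 42.046 × 100 = 28.56%

28.56%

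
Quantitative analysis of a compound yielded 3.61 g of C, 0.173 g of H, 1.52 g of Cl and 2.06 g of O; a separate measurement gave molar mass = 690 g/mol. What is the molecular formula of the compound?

C28H16Cl4O12

n(C) = 3.61/12.01 = 0.3006, n(H) = 0.173/1.008 = 0.1716, n(Cl) = 1.52/35.45 = 0.04288, n(O) = 2.06/16.00 = 0.1288
Ratios (÷ 0.04288): C 7.010, H 4.003, Cl 1.000, O 3.003
Ratio ≈ 7:4:1:3, so the empirical formula is C7H4ClO3
Empirical-formula mass = 171.55 g/mol
n = 690 / 171.55 = 4.02 ≈ 4
Molecular formula = (C7H4ClO3)×4 = C28H16Cl4O12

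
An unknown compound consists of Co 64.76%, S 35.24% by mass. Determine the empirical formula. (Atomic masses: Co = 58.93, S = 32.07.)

CoS

Assume 100 g: 64.76 g Co, 35.24 g S.
n(Co) = 64.76/58.93 = 1.099, n(S) = 35.24/32.07 = 1.099
Ratios (÷ 1.099): Co 1.000, S 1.000
Ratio ≈ 1:1, so the empirical formula is CoS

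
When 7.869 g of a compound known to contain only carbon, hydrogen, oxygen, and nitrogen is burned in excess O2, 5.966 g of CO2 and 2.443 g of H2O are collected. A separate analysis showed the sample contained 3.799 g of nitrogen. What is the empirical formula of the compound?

mol C = 5.966 / 44.01 = 0.1356; mass C = 0.1356 × 12.01 = 1.628 g
mol H = 2 × (2.443 / 18.02) = 0.2711; mass H = 0.2711 × 1.008 = 0.2733 g
mol N = 3.799 / 14.01 = 0.2712
mass O = 7.869 − (5.700) = 2.169 g → mol O = 0.1355
Smallest is O at 0.1355 mol; normalising gives C 1.000, H 2.000, N 2.001, O 1.000
≈ 1:2:2:1 → CH2N2O

CH2N2O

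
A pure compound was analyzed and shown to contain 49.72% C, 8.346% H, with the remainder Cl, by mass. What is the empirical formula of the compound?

Assume 100 g: 49.72 g C, 8.346 g H, 41.934 g Cl.
n(C) = 49.72/12.01 = 4.14, n(H) = 8.346/1.008 = 8.28, n(Cl) = 41.934/35.45 = 1.183
Divide by the smallest (1.183 mol Cl): C 3.500, H 7.000, Cl 1.000
Multiply by 2: C 7.00, H 14.00, Cl 2.00 → C7H14Cl2

C7H14Cl2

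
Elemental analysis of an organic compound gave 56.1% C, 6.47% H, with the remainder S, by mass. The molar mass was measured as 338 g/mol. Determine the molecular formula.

C16H22S4

Assume 100 g: 56.1 g C, 6.47 g H, 37.43 g S.
Moles — C: 56.1 / 12.01 = 4.671 mol; H: 6.47 / 1.008 = 6.419 mol; S: 37.43 / 32.07 = 1.167 mol
Ratios (÷ 1.167): C 4.002, H 5.499, S 1.000
Multiply by 2: C 8.00, H 11.00, S 2.00 → C8H11S2
Empirical-formula mass = 171.31 g/mol
n = 338 / 171.31 = 1.97 ≈ 2
Molecular formula = (C8H11S2)×2 = C16H22S4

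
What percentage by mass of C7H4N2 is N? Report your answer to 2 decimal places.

24.13%

Molar mass = 7(12.01) + 4(1.008) + 2(14.01) = 116.122 g/mol
Mass of N per mole = 2 × 14.01 = 28.020 g
% N = 28.020 / 116.122 × 100 = 24.13%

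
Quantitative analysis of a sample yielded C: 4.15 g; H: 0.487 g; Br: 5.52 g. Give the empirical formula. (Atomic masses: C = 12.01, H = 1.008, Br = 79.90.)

C5H7Br

n(C) = 4.15/12.01 = 0.3455, n(H) = 0.487/1.008 = 0.4831, n(Br) = 5.52/79.90 = 0.06909
Divide by the smallest (0.06909 mol Br): C 5.002, H 6.993, Br 1.000
Ratio ≈ 5:7:1, so the empirical formula is C5H7Br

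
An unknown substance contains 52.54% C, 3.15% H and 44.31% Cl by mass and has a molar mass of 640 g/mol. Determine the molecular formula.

C28H20Cl8

Assume 100 g: 52.54 g C, 3.15 g H, 44.31 g Cl.
C: 52.54 g ÷ 12.01 g/mol = 4.375 mol
H: 3.15 g ÷ 1.008 g/mol = 3.125 mol
Cl: 44.31 g ÷ 35.45 g/mol = 1.25 mol
Smallest is Cl at 1.25 mol; normalising gives C 3.500, H 2.500, Cl 1.000
×2: C 7.00, H 5.00, Cl 2.00 → C7H5Cl2
Empirical-formula mass = 160.01 g/mol
n = 640 / 160.01 = 4.00 ≈ 4
Molecular formula = (C7H5Cl2)×4 = C28H20Cl8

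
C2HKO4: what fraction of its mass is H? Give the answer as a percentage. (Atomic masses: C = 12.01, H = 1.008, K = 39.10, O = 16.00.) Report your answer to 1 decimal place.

0.8%

Molar mass = 2(12.01) + 1(1.008) + 1(39.10) + 4(16.00) = 128.128 g/mol
Mass of H per mole = 1 × 1.008 = 1.008 g
% H = 1.008 / 128.128 × 100 = 0.8%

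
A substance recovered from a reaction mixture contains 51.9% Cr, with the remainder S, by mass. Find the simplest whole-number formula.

Assume 100 g: 51.9 g Cr, 48.1 g S.
Cr: 51.9 g ÷ 52.00 g/mol = 0.9981 mol
S: 48.1 g ÷ 32.07 g/mol = 1.5 mol
Divide by the smallest (0.9981 mol Cr): Cr 1.000, S 1.503
×2: Cr 2.00, S 3.01 → Cr2S3

Cr2S3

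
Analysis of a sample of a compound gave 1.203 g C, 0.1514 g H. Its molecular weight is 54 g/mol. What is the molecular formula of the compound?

C: 1.203 g ÷ 12.01 g/mol = 0.1002 mol
H: 0.1514 g ÷ 1.008 g/mol = 0.1502 mol
Smallest is C at 0.1002 mol; normalising gives C 1.000, H 1.499
Scaling by 2: C 2.00, H 3.00 → C2H3
Empirical-formula mass = 27.04 g/mol
n = 54 / 27.04 = 2.00 ≈ 2
Molecular formula = (C2H3)×2 = C4H6

C4H6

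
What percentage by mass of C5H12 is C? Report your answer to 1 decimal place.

Molar mass = 5(12.01) + 12(1.008) = 72.146 g/mol
Mass of C per mole = 5 × 12.01 = 60.050 g
% C = 60.050 / 72.146 × 100 = 83.2%

83.2%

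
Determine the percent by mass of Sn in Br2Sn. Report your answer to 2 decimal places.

Molar mass = 2(79.90) + 1(118.71) = 278.510 g/mol
Mass of Sn per mole = 1 × 118.71 = 118.710 g
% Sn = 118.710 / 278.510 × 100 = 42.62%

42.62%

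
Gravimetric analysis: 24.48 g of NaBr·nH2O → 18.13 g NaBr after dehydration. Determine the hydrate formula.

Mass of water lost = 24.48 − 18.13 = 6.35 g → 6.35 / 18.02 = 0.3524 mol H2O
Molar mass of NaBr = 102.89 g/mol → mol NaBr = 18.13 / 102.89 = 0.1762
n = 0.3524 / 0.1762 = 2.00 ≈ 2 → NaBr·2H2O

NaBr·2H2O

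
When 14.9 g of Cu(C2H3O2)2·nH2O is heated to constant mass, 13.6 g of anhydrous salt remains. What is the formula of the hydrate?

Cu(C2H3O2)2·H2O

Mass of water lost = 14.9 − 13.6 = 1.3 g → 1.3 / 18.02 = 0.07214 mol H2O
Molar mass of Cu(C2H3O2)2 = 181.64 g/mol → mol Cu(C2H3O2)2 = 13.6 / 181.64 = 0.07487
n = 0.07214 / 0.07487 = 0.96 ≈ 1 → Cu(C2H3O2)2·H2O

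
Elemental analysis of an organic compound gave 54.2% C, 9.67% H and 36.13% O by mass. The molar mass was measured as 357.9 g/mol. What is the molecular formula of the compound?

Assume 100 g: 54.2 g C, 9.67 g H, 36.13 g O.
n(C) = 54.2/12.01 = 4.513, n(H) = 9.67/1.008 = 9.593, n(O) = 36.13/16.00 = 2.258
Smallest is O at 2.258 mol; normalising gives C 1.999, H 4.248, O 1.000
Multiply by 4: C 7.99, H 16.99, O 4.00 → C8H17O4
Empirical-formula mass = 177.22 g/mol
n = 357.9 / 177.22 = 2.02 ≈ 2
Molecular formula = (C8H17O4)×2 = C16H34O8

C16H34O8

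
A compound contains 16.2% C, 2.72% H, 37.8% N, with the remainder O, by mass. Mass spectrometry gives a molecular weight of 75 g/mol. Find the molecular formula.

Assume 100 g: 16.2 g C, 2.72 g H, 37.8 g N, 43.28 g O.
n(C) = 16.2/12.01 = 1.349, n(H) = 2.72/1.008 = 2.698, n(N) = 37.8/14.01 = 2.698, n(O) = 43.28/16.00 = 2.705
Ratios (÷ 1.349): C 1.000, H 2.000, N 2.000, O 2.005
≈ 1:2:2:2 → CH2N2O2
Empirical-formula mass = 74.05 g/mol
n = 75 / 74.05 = 1.01 ≈ 1
Molecular formula = empirical formula = CH2N2O2

CH2N2O2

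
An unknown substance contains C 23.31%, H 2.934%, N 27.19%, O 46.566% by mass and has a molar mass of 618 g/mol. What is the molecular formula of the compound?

Assume 100 g: 23.31 g C, 2.934 g H, 27.19 g N, 46.566 g O.
n(C) = 23.31/12.01 = 1.941, n(H) = 2.934/1.008 = 2.911, n(N) = 27.19/14.01 = 1.941, n(O) = 46.566/16.00 = 2.91
Ratios (÷ 1.941): C 1.000, H 1.500, N 1.000, O 1.500
Multiply by 2: C 2.00, H 3.00, N 2.00, O 3.00 → C2H3N2O3
Empirical-formula mass = 103.06 g/mol
n = 618 / 103.06 = 6.00 ≈ 6
Molecular formula = (C2H3N2O3)×6 = C12H18N12O18

C12H18N12O18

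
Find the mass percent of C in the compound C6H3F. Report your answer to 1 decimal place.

Molar mass = 6(12.01) + 3(1.008) + 1(19.00) = 94.084 g/mol
Mass of C per mole = 6 × 12.01 = 72.060 g
% C = 72.060 / 94.084 × 100 = 76.6%

76.6%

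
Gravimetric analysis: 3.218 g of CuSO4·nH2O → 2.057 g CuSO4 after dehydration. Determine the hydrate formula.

Mass of water lost = 3.218 − 2.057 = 1.161 g → 1.161 / 18.02 = 0.06443 mol H2O
Molar mass of CuSO4 = 159.62 g/mol → mol CuSO4 = 2.057 / 159.62 = 0.01289
n = 0.06443 / 0.01289 = 5.00 ≈ 5 → CuSO4·5H2O

CuSO4·5H2O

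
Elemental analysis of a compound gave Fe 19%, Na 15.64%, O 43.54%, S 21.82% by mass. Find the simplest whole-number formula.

Assume 100 g: 19 g Fe, 15.64 g Na, 43.54 g O, 21.82 g S.
n(Fe) = 19/55.85 = 0.3402, n(Na) = 15.64/22.99 = 0.6803, n(O) = 43.54/16.00 = 2.721, n(S) = 21.82/32.07 = 0.6804
Divide by the smallest (0.3402 mol Fe): Fe 1.000, Na 2.000, O 7.999, S 2.000
≈ 1:2:8:2 → FeNa2O8S2

FeNa2O8S2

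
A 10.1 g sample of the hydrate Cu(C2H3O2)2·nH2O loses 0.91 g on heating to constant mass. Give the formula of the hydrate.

Cu(C2H3O2)2·H2O

Mass of anhydrous Cu(C2H3O2)2 = 10.1 − 0.91 = 9.19 g
mol H2O = 0.91 / 18.02 = 0.0505
Molar mass of Cu(C2H3O2)2 = 181.64 g/mol → mol Cu(C2H3O2)2 = 9.19 / 181.64 = 0.0506
n = 0.0505 / 0.0506 = 1.00 ≈ 1 → Cu(C2H3O2)2·H2O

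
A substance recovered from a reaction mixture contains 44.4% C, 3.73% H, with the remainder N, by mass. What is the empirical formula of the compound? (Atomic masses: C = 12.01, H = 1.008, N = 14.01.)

CHN

Assume 100 g: 44.4 g C, 3.73 g H, 51.87 g N.
Moles — C: 44.4 / 12.01 = 3.697 mol; H: 3.73 / 1.008 = 3.7 mol; N: 51.87 / 14.01 = 3.702 mol
Smallest is C at 3.697 mol; normalising gives C 1.000, H 1.001, N 1.001
Ratio ≈ 1:1:1, so the empirical formula is CHN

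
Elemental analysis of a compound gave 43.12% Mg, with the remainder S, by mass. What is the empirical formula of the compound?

Assume 100 g: 43.12 g Mg, 56.88 g S.
n(Mg) = 43.12/24.31 = 1.774, n(S) = 56.88/32.07 = 1.774
Ratios (÷ 1.774): Mg 1.000, S 1.000
→ MgS

MgS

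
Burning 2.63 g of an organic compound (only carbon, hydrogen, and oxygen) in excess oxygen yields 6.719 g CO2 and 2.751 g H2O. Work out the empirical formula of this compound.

C5H10O

mol C = 6.719 / 44.01 = 0.1527; mass C = 0.1527 × 12.01 = 1.834 g
mol H = 2 × (2.751 / 18.02) = 0.3053; mass H = 0.3053 × 1.008 = 0.3078 g
mass O = 2.63 − (2.141) = 0.4887 g → mol O = 0.03054
Divide by the smallest (0.03054 mol O): C 4.999, H 9.997, O 1.000
Ratio ≈ 5:10:1, so the empirical formula is C5H10O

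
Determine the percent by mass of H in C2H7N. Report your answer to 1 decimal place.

15.7%

Molar mass = 2(12.01) + 7(1.008) + 1(14.01) = 45.086 g/mol
Mass of H per mole = 7 × 1.008 = 7.056 g
% H = 7.056 / 45.086 × 100 = 15.7%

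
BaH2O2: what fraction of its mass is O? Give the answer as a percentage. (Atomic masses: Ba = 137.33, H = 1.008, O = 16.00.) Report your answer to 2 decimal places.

18.68%

Molar mass = 1(137.33) + 2(1.008) + 2(16.00) = 171.346 g/mol
Mass of O per mole = 2 × 16.00 = 32.000 g
% O = 32.000 / 171.346 × 100 = 18.68%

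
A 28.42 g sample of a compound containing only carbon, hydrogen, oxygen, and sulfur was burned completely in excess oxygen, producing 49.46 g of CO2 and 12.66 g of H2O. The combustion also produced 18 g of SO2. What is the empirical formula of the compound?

mol C = 49.46 / 44.01 = 1.124; mass C = 1.124 × 12.01 = 13.50 g
mol H = 2 × (12.66 / 18.02) = 1.405; mass H = 1.405 × 1.008 = 1.416 g
mol S = 18 / 64.07 = 0.2809; mass S = 9.010 g
mass O = 28.42 − (23.92) = 4.497 g → mol O = 0.2810
Ratios (÷ 0.2809): C 4.000, H 5.001, O 1.000, S 1.000
Ratio ≈ 4:5:1:1, so the empirical formula is C4H5OS

C4H5OS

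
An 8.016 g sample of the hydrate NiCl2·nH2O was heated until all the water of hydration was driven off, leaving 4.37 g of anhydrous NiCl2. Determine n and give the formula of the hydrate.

NiCl2·6H2O

Mass of water lost = 8.016 − 4.37 = 3.646 g → 3.646 / 18.02 = 0.2023 mol H2O
Molar mass of NiCl2 = 129.59 g/mol → mol NiCl2 = 4.37 / 129.59 = 0.03372
n = 0.2023 / 0.03372 = 6.00 ≈ 6 → NiCl2·6H2O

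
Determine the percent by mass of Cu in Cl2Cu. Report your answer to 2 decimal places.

47.27%

Molar mass = 2(35.45) + 1(63.55) = 134.450 g/mol
Mass of Cu per mole = 1 × 63.55 = 63.550 g
% Cu = 63.550 / 134.450 × 100 = 47.27%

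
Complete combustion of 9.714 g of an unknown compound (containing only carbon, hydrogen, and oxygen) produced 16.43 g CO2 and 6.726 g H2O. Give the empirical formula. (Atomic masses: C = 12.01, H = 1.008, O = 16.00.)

mol C = 16.43 / 44.01 = 0.3733; mass C = 0.3733 × 12.01 = 4.484 g
mol H = 2 × (6.726 / 18.02) = 0.7465; mass H = 0.7465 × 1.008 = 0.7525 g
mass O = 9.714 − (5.236) = 4.478 g → mol O = 0.2799
Divide by the smallest (0.2799 mol O): C 1.334, H 2.667, O 1.000
Multiply by 3: C 4.00, H 8.00, O 3.00 → C4H8O3

C4H8O3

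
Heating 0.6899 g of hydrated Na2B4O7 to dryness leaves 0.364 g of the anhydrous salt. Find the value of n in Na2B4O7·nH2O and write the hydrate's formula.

Na2B4O7·10H2O

Mass of water lost = 0.6899 − 0.364 = 0.3259 g → 0.3259 / 18.02 = 0.01809 mol H2O
Molar mass of Na2B4O7 = 201.22 g/mol → mol Na2B4O7 = 0.364 / 201.22 = 0.001809
n = 0.01809 / 0.001809 = 10.00 ≈ 10 → Na2B4O7·10H2O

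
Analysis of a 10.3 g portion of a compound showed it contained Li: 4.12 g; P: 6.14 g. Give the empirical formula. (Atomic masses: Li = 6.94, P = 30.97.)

Li: 4.12 g ÷ 6.94 g/mol = 0.5937 mol
P: 6.14 g ÷ 30.97 g/mol = 0.1983 mol
Smallest is P at 0.1983 mol; normalising gives Li 2.994, P 1.000
Ratio ≈ 3:1, so the empirical formula is Li3P

Li3P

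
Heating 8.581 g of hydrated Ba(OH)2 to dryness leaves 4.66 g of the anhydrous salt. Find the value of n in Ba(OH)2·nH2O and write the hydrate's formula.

Mass of water lost = 8.581 − 4.66 = 3.921 g → 3.921 / 18.02 = 0.2176 mol H2O
Molar mass of Ba(OH)2 = 171.35 g/mol → mol Ba(OH)2 = 4.66 / 171.35 = 0.0272
n = 0.2176 / 0.0272 = 8.00 ≈ 8 → Ba(OH)2·8H2O

Ba(OH)2·8H2O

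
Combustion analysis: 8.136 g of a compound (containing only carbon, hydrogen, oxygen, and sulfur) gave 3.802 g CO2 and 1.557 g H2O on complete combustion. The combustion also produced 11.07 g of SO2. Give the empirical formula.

mol C = 3.802 / 44.01 = 0.08639; mass C = 0.08639 × 12.01 = 1.038 g
mol H = 2 × (1.557 / 18.02) = 0.1728; mass H = 0.1728 × 1.008 = 0.1742 g
mol S = 11.07 / 64.07 = 0.1728; mass S = 5.541 g
mass O = 8.136 − (6.753) = 1.383 g → mol O = 0.08645
Smallest is C at 0.08639 mol; normalising gives C 1.000, H 2.000, O 1.001, S 2.000
≈ 1:2:1:2 → CH2OS2

CH2OS2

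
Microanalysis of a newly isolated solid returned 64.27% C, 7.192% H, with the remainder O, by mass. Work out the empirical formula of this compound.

Assume 100 g: 64.27 g C, 7.192 g H, 28.538 g O.
Moles — C: 64.27 / 12.01 = 5.351 mol; H: 7.192 / 1.008 = 7.135 mol; O: 28.538 / 16.00 = 1.784 mol
Ratios (÷ 1.784): C 3.000, H 4.000, O 1.000
≈ 3:4:1 → C3H4O

C3H4O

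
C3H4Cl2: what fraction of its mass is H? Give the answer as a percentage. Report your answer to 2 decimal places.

Molar mass = 3(12.01) + 4(1.008) + 2(35.45) = 110.962 g/mol
Mass of H per mole = 4 × 1.008 = 4.032 g
% H = 4.032 / 110.962 × 100 = 3.63%

3.63%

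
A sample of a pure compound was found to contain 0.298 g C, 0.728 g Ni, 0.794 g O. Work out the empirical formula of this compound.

C2NiO4

n(C) = 0.298/12.01 = 0.02481, n(Ni) = 0.728/58.69 = 0.0124, n(O) = 0.794/16.00 = 0.04963
Smallest is Ni at 0.0124 mol; normalising gives C 2.000, Ni 1.000, O 4.001
≈ 2:1:4 → C2NiO4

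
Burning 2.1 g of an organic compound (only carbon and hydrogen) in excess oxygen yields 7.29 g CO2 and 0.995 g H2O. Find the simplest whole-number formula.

C3H2

mol C = 7.29 / 44.01 = 0.1656; mass C = 0.1656 × 12.01 = 1.989 g
mol H = 2 × (0.995 / 18.02) = 0.1104; mass H = 0.1104 × 1.008 = 0.1113 g
Smallest is H at 0.1104 mol; normalising gives C 1.500, H 1.000
Multiply by 2: C 3.00, H 2.00 → C3H2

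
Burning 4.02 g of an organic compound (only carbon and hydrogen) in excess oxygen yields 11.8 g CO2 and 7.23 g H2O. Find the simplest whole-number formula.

mol C = 11.8 / 44.01 = 0.2681; mass C = 0.2681 × 12.01 = 3.220 g
mol H = 2 × (7.23 / 18.02) = 0.8024; mass H = 0.8024 × 1.008 = 0.8089 g
Divide by the smallest (0.2681 mol C): C 1.000, H 2.993
Ratio ≈ 1:3, so the empirical formula is CH3

CH3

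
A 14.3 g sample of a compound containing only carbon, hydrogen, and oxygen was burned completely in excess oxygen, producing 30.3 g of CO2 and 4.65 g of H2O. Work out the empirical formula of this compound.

mol C = 30.3 / 44.01 = 0.6885; mass C = 0.6885 × 12.01 = 8.269 g
mol H = 2 × (4.65 / 18.02) = 0.5161; mass H = 0.5161 × 1.008 = 0.5202 g
mass O = 14.3 − (8.789) = 5.511 g → mol O = 0.3444
Divide by the smallest (0.3444 mol O): C 1.999, H 1.498, O 1.000
Multiply by 2: C 4.00, H 3.00, O 2.00 → C4H3O2

C4H3O2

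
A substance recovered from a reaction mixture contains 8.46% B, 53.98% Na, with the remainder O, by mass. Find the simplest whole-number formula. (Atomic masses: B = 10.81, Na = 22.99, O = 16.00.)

Assume 100 g: 8.46 g B, 53.98 g Na, 37.56 g O.
Moles — B: 8.46 / 10.81 = 0.7826 mol; Na: 53.98 / 22.99 = 2.348 mol; O: 37.56 / 16.00 = 2.348 mol
Ratios (÷ 0.7826): B 1.000, Na 3.000, O 3.000
≈ 1:3:3 → BNa3O3

BNa3O3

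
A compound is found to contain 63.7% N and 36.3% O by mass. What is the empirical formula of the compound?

N2O

Assume 100 g: 63.7 g N, 36.3 g O.
n(N) = 63.7/14.01 = 4.547, n(O) = 36.3/16.00 = 2.269
Divide by the smallest (2.269 mol O): N 2.004, O 1.000
Ratio ≈ 2:1, so the empirical formula is N2O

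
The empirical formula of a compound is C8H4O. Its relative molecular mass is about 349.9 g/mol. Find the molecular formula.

C24H12O3

Empirical-formula mass = 116.11 g/mol
n = 349.9 / 116.11 = 3.01 ≈ 3
Molecular formula = (C8H4O)3 = C24H12O3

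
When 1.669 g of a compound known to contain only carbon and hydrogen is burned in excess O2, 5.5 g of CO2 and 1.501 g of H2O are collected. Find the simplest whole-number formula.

C3H4

mol C = 5.5 / 44.01 = 0.1250; mass C = 0.1250 × 12.01 = 1.501 g
mol H = 2 × (1.501 / 18.02) = 0.1666; mass H = 0.1666 × 1.008 = 0.1679 g
Ratios (÷ 0.125): C 1.000, H 1.333
×3: C 3.00, H 4.00 → C3H4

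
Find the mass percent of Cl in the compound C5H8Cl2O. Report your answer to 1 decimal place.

45.7%

Molar mass = 5(12.01) + 8(1.008) + 2(35.45) + 1(16.00) = 155.014 g/mol
Mass of Cl per mole = 2 × 35.45 = 70.900 g
% Cl = 70.900 / 155.014 × 100 = 45.7%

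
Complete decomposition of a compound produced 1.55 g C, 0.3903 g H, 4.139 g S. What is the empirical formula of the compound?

CH3S

Moles — C: 1.55 / 12.01 = 0.1291 mol; H: 0.3903 / 1.008 = 0.3872 mol; S: 4.139 / 32.07 = 0.1291 mol
Ratios (÷ 0.1291): C 1.000, H 3.000, S 1.000
→ CH3S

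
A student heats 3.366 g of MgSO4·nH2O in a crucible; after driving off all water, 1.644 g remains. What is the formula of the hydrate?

MgSO4·7H2O

Mass of water lost = 3.366 − 1.644 = 1.722 g → 1.722 / 18.02 = 0.09556 mol H2O
Molar mass of MgSO4 = 120.38 g/mol → mol MgSO4 = 1.644 / 120.38 = 0.01366
n = 0.09556 / 0.01366 = 7.00 ≈ 7 → MgSO4·7H2O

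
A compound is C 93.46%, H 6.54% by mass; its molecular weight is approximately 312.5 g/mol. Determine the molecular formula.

Assume 100 g: 93.46 g C, 6.54 g H.
C: 93.46 g ÷ 12.01 g/mol = 7.782 mol
H: 6.54 g ÷ 1.008 g/mol = 6.488 mol
Smallest is H at 6.488 mol; normalising gives C 1.199, H 1.000
Multiply by 5: C 6.00, H 5.00 → C6H5
Empirical-formula mass = 77.10 g/mol
n = 312.5 / 77.10 = 4.05 ≈ 4
Molecular formula = (C6H5)×4 = C24H20

C24H20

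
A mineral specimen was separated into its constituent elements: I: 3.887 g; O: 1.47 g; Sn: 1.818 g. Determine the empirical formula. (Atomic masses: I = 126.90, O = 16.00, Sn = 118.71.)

I2O6Sn

n(I) = 3.887/126.90 = 0.03063, n(O) = 1.47/16.00 = 0.09187, n(Sn) = 1.818/118.71 = 0.01531
Smallest is Sn at 0.01531 mol; normalising gives I 2.000, O 5.999, Sn 1.000
→ I2O6Sn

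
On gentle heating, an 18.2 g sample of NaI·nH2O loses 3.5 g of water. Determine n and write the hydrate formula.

Mass of anhydrous NaI = 18.2 − 3.5 = 14.7 g
mol H2O = 3.5 / 18.02 = 0.1942
Molar mass of NaI = 149.89 g/mol → mol NaI = 14.7 / 149.89 = 0.09807
n = 0.1942 / 0.09807 = 1.98 ≈ 2 → NaI·2H2O

NaI·2H2O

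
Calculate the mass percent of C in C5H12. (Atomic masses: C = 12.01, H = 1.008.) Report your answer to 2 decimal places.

Molar mass = 5(12.01) + 12(1.008) = 72.146 g/mol
Mass of C per mole = 5 × 12.01 = 60.050 g
% C = 60.050 / 72.146 × 100 = 83.23%

83.23%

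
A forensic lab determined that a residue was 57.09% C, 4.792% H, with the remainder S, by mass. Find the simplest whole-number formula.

Assume 100 g: 57.09 g C, 4.792 g H, 38.118 g S.
Moles — C: 57.09 / 12.01 = 4.754 mol; H: 4.792 / 1.008 = 4.754 mol; S: 38.118 / 32.07 = 1.189 mol
Divide by the smallest (1.189 mol S): C 3.999, H 4.000, S 1.000
≈ 4:4:1 → C4H4S

C4H4S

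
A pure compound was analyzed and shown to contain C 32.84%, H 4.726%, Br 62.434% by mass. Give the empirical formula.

Assume 100 g: 32.84 g C, 4.726 g H, 62.434 g Br.
n(C) = 32.84/12.01 = 2.734, n(H) = 4.726/1.008 = 4.688, n(Br) = 62.434/79.90 = 0.7814
Ratios (÷ 0.7814): C 3.499, H 6.000, Br 1.000
Multiply by 2: C 7.00, H 12.00, Br 2.00 → C7H12Br2

C7H12Br2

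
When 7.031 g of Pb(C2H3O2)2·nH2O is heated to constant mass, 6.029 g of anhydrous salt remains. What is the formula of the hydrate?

Mass of water lost = 7.031 − 6.029 = 1.002 g → 1.002 / 18.02 = 0.0556 mol H2O
Molar mass of Pb(C2H3O2)2 = 325.29 g/mol → mol Pb(C2H3O2)2 = 6.029 / 325.29 = 0.01853
n = 0.0556 / 0.01853 = 3.00 ≈ 3 → Pb(C2H3O2)2·3H2O

Pb(C2H3O2)2·3H2O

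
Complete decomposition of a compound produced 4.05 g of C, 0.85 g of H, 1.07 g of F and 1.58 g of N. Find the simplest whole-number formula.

C6H15FN2

n(C) = 4.05/12.01 = 0.3372, n(H) = 0.85/1.008 = 0.8433, n(F) = 1.07/19.00 = 0.05632, n(N) = 1.58/14.01 = 0.1128
Smallest is F at 0.05632 mol; normalising gives C 5.988, H 14.974, F 1.000, N 2.003
Ratio ≈ 6:15:1:2, so the empirical formula is C6H15FN2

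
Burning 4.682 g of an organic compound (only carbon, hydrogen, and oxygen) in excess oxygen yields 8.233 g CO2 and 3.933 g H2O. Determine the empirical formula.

C3H7O2

mol C = 8.233 / 44.01 = 0.1871; mass C = 0.1871 × 12.01 = 2.247 g
mol H = 2 × (3.933 / 18.02) = 0.4365; mass H = 0.4365 × 1.008 = 0.4400 g
mass O = 4.682 − (2.687) = 1.995 g → mol O = 0.1247
Smallest is O at 0.1247 mol; normalising gives C 1.500, H 3.500, O 1.000
Multiply by 2: C 3.00, H 7.00, O 2.00 → C3H7O2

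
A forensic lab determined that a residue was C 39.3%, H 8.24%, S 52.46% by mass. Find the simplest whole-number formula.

C2H5S

Assume 100 g: 39.3 g C, 8.24 g H, 52.46 g S.
n(C) = 39.3/12.01 = 3.272, n(H) = 8.24/1.008 = 8.175, n(S) = 52.46/32.07 = 1.636
Smallest is S at 1.636 mol; normalising gives C 2.000, H 4.997, S 1.000
≈ 2:5:1 → C2H5S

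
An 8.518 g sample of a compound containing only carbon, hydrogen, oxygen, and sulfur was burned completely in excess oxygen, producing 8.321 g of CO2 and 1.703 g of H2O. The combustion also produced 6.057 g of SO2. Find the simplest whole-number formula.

mol C = 8.321 / 44.01 = 0.1891; mass C = 0.1891 × 12.01 = 2.271 g
mol H = 2 × (1.703 / 18.02) = 0.1890; mass H = 0.1890 × 1.008 = 0.1905 g
mol S = 6.057 / 64.07 = 0.09454; mass S = 3.032 g
mass O = 8.518 − (5.493) = 3.025 g → mol O = 0.1891
Divide by the smallest (0.09454 mol S): C 2.000, H 1.999, O 2.000, S 1.000
Ratio ≈ 2:2:2:1, so the empirical formula is C2H2O2S

C2H2O2S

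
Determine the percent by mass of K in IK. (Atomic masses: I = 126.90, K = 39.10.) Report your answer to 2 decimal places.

23.55%

Molar mass = 1(126.90) + 1(39.10) = 166.000 g/mol
Mass of K per mole = 1 × 39.10 = 39.100 g
% K = 39.100 / 166.000 × 100 = 23.55%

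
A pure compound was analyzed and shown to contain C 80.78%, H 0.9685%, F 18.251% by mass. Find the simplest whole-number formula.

Assume 100 g: 80.78 g C, 0.9685 g H, 18.251 g F.
Moles — C: 80.78 / 12.01 = 6.726 mol; H: 0.9685 / 1.008 = 0.9608 mol; F: 18.251 / 19.00 = 0.9606 mol
Ratios (÷ 0.9606): C 7.002, H 1.000, F 1.000
Ratio ≈ 7:1:1, so the empirical formula is C7HF

C7HF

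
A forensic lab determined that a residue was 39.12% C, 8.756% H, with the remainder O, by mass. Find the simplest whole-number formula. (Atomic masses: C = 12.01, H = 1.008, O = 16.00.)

C3H8O3

Assume 100 g: 39.12 g C, 8.756 g H, 52.124 g O.
n(C) = 39.12/12.01 = 3.257, n(H) = 8.756/1.008 = 8.687, n(O) = 52.124/16.00 = 3.258
Ratios (÷ 3.257): C 1.000, H 2.667, O 1.000
Scaling by 3: C 3.00, H 8.00, O 3.00 → C3H8O3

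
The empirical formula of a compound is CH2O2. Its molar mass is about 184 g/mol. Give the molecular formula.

C4H8O8

Empirical-formula mass = 46.03 g/mol
n = 184 / 46.03 = 4.00 ≈ 4
Molecular formula = (CH2O2)4 = C4H8O8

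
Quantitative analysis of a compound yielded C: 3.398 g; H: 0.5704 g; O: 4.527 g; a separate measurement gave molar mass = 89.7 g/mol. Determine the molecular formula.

C3H6O3

C: 3.398 g ÷ 12.01 g/mol = 0.2829 mol
H: 0.5704 g ÷ 1.008 g/mol = 0.5659 mol
O: 4.527 g ÷ 16.00 g/mol = 0.2829 mol
Divide by the smallest (0.2829 mol C): C 1.000, H 2.000, O 1.000
→ CH2O
Empirical-formula mass = 30.03 g/mol
n = 89.7 / 30.03 = 2.99 ≈ 3
Molecular formula = (CH2O)×3 = C3H6O3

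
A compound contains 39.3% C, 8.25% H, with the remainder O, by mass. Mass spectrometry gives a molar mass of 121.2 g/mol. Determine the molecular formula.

C4H10O4

Assume 100 g: 39.3 g C, 8.25 g H, 52.45 g O.
Moles — C: 39.3 / 12.01 = 3.272 mol; H: 8.25 / 1.008 = 8.185 mol; O: 52.45 / 16.00 = 3.278 mol
Divide by the smallest (3.272 mol C): C 1.000, H 2.501, O 1.002
Scaling by 2: C 2.00, H 5.00, O 2.00 → C2H5O2
Empirical-formula mass = 61.06 g/mol
n = 121.2 / 61.06 = 1.98 ≈ 2
Molecular formula = (C2H5O2)×2 = C4H10O4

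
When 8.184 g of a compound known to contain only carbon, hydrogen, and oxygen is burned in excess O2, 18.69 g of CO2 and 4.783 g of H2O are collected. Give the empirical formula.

C8H10O3

mol C = 18.69 / 44.01 = 0.4247; mass C = 0.4247 × 12.01 = 5.100 g
mol H = 2 × (4.783 / 18.02) = 0.5309; mass H = 0.5309 × 1.008 = 0.5351 g
mass O = 8.184 − (5.635) = 2.549 g → mol O = 0.1593
Divide by the smallest (0.1593 mol O): C 2.666, H 3.333, O 1.000
Multiply by 3: C 8.00, H 10.00, O 3.00 → C8H10O3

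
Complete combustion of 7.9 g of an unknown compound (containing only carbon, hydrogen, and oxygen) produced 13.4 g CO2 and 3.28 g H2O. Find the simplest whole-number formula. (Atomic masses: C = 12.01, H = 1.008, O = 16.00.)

mol C = 13.4 / 44.01 = 0.3045; mass C = 0.3045 × 12.01 = 3.657 g
mol H = 2 × (3.28 / 18.02) = 0.3640; mass H = 0.3640 × 1.008 = 0.3670 g
mass O = 7.9 − (4.024) = 3.876 g → mol O = 0.2423
Ratios (÷ 0.2423): C 1.257, H 1.503, O 1.000
×4: C 5.03, H 6.01, O 4.00 → C5H6O4

C5H6O4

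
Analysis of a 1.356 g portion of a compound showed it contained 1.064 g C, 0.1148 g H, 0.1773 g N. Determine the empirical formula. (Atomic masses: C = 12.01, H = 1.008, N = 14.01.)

Moles — C: 1.064 / 12.01 = 0.08859 mol; H: 0.1148 / 1.008 = 0.1139 mol; N: 0.1773 / 14.01 = 0.01266 mol
Smallest is N at 0.01266 mol; normalising gives C 7.000, H 8.999, N 1.000
→ C7H9N

C7H9N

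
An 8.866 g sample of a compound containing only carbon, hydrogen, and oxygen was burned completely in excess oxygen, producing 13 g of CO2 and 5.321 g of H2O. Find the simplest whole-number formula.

CH2O

mol C = 13 / 44.01 = 0.2954; mass C = 0.2954 × 12.01 = 3.548 g
mol H = 2 × (5.321 / 18.02) = 0.5906; mass H = 0.5906 × 1.008 = 0.5953 g
mass O = 8.866 − (4.143) = 4.723 g → mol O = 0.2952
Ratios (÷ 0.2952): C 1.001, H 2.001, O 1.000
Ratio ≈ 1:2:1, so the empirical formula is CH2O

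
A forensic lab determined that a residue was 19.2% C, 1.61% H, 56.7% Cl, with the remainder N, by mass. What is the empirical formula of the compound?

CHClN

Assume 100 g: 19.2 g C, 1.61 g H, 56.7 g Cl, 22.49 g N.
C: 19.2 g ÷ 12.01 g/mol = 1.599 mol
H: 1.61 g ÷ 1.008 g/mol = 1.597 mol
Cl: 56.7 g ÷ 35.45 g/mol = 1.599 mol
N: 22.49 g ÷ 14.01 g/mol = 1.605 mol
Divide by the smallest (1.597 mol H): C 1.001, H 1.000, Cl 1.001, N 1.005
Ratio ≈ 1:1:1:1, so the empirical formula is CHClN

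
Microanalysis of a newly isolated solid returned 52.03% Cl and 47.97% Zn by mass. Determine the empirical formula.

Cl2Zn

Assume 100 g: 52.03 g Cl, 47.97 g Zn.
Cl: 52.03 g ÷ 35.45 g/mol = 1.468 mol
Zn: 47.97 g ÷ 65.38 g/mol = 0.7337 mol
Ratios (÷ 0.7337): Cl 2.000, Zn 1.000
→ Cl2Zn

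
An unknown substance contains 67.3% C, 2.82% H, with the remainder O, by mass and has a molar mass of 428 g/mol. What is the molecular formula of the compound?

C24H12O8

Assume 100 g: 67.3 g C, 2.82 g H, 29.88 g O.
Moles — C: 67.3 / 12.01 = 5.604 mol; H: 2.82 / 1.008 = 2.798 mol; O: 29.88 / 16.00 = 1.867 mol
Ratios (÷ 1.867): C 3.001, H 1.498, O 1.000
Scaling by 2: C 6.00, H 3.00, O 2.00 → C6H3O2
Empirical-formula mass = 107.08 g/mol
n = 428 / 107.08 = 4.00 ≈ 4
Molecular formula = (C6H3O2)×4 = C24H12O8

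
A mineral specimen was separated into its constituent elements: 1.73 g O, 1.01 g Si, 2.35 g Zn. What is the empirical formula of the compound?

O3SiZn

n(O) = 1.73/16.00 = 0.1081, n(Si) = 1.01/28.09 = 0.03596, n(Zn) = 2.35/65.38 = 0.03594
Smallest is Zn at 0.03594 mol; normalising gives O 3.008, Si 1.000, Zn 1.000
≈ 3:1:1 → O3SiZn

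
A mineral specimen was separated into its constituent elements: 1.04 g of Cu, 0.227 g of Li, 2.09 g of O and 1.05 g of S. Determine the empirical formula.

CuLi2O8S2

Cu: 1.04 g ÷ 63.55 g/mol = 0.01637 mol
Li: 0.227 g ÷ 6.94 g/mol = 0.03271 mol
O: 2.09 g ÷ 16.00 g/mol = 0.1306 mol
S: 1.05 g ÷ 32.07 g/mol = 0.03274 mol
Ratios (÷ 0.01637): Cu 1.000, Li 1.999, O 7.982, S 2.001
→ CuLi2O8S2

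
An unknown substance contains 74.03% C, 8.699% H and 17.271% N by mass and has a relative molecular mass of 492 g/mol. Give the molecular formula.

C30H42N6

Assume 100 g: 74.03 g C, 8.699 g H, 17.271 g N.
n(C) = 74.03/12.01 = 6.164, n(H) = 8.699/1.008 = 8.63, n(N) = 17.271/14.01 = 1.233
Divide by the smallest (1.233 mol N): C 5.000, H 7.001, N 1.000
≈ 5:7:1 → C5H7N
Empirical-formula mass = 81.12 g/mol
n = 492 / 81.12 = 6.07 ≈ 6
Molecular formula = (C5H7N)×6 = C30H42N6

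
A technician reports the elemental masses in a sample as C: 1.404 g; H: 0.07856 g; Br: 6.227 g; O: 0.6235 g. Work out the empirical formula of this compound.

Moles — C: 1.404 / 12.01 = 0.1169 mol; H: 0.07856 / 1.008 = 0.07794 mol; Br: 6.227 / 79.90 = 0.07793 mol; O: 0.6235 / 16.00 = 0.03897 mol
Ratios (÷ 0.03897): C 3.000, H 2.000, Br 2.000, O 1.000
→ C3H2Br2O

C3H2Br2O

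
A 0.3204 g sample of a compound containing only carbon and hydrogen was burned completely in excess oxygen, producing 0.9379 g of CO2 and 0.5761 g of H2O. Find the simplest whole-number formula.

CH3

mol C = 0.9379 / 44.01 = 0.02131; mass C = 0.02131 × 12.01 = 0.2559 g
mol H = 2 × (0.5761 / 18.02) = 0.06394; mass H = 0.06394 × 1.008 = 0.06445 g
Ratios (÷ 0.02131): C 1.000, H 3.000
→ CH3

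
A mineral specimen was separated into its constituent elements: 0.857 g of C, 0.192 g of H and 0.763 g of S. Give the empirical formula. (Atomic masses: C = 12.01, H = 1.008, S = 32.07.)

C3H8S

Moles — C: 0.857 / 12.01 = 0.07136 mol; H: 0.192 / 1.008 = 0.1905 mol; S: 0.763 / 32.07 = 0.02379 mol
Ratios (÷ 0.02379): C 2.999, H 8.006, S 1.000
→ C3H8S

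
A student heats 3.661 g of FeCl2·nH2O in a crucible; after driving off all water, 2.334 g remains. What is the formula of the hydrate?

Mass of water lost = 3.661 − 2.334 = 1.327 g → 1.327 / 18.02 = 0.07364 mol H2O
Molar mass of FeCl2 = 126.75 g/mol → mol FeCl2 = 2.334 / 126.75 = 0.01841
n = 0.07364 / 0.01841 = 4.00 ≈ 4 → FeCl2·4H2O

FeCl2·4H2O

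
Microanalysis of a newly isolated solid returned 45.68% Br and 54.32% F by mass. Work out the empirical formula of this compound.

BrF5

Assume 100 g: 45.68 g Br, 54.32 g F.
Br: 45.68 g ÷ 79.90 g/mol = 0.5717 mol
F: 54.32 g ÷ 19.00 g/mol = 2.859 mol
Smallest is Br at 0.5717 mol; normalising gives Br 1.000, F 5.001
≈ 1:5 → BrF5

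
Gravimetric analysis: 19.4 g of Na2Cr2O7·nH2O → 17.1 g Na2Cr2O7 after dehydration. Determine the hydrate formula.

Mass of water lost = 19.4 − 17.1 = 2.3 g → 2.3 / 18.02 = 0.1276 mol H2O
Molar mass of Na2Cr2O7 = 261.98 g/mol → mol Na2Cr2O7 = 17.1 / 261.98 = 0.06527
n = 0.1276 / 0.06527 = 1.96 ≈ 2 → Na2Cr2O7·2H2O

Na2Cr2O7·2H2O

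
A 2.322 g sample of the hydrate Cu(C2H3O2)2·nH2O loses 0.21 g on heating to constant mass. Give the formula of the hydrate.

Cu(C2H3O2)2·H2O

Mass of anhydrous Cu(C2H3O2)2 = 2.322 − 0.21 = 2.112 g
mol H2O = 0.21 / 18.02 = 0.01165
Molar mass of Cu(C2H3O2)2 = 181.64 g/mol → mol Cu(C2H3O2)2 = 2.112 / 181.64 = 0.01163
n = 0.01165 / 0.01163 = 1.00 ≈ 1 → Cu(C2H3O2)2·H2O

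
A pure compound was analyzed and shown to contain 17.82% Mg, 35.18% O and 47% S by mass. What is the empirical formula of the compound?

MgO3S2

Assume 100 g: 17.82 g Mg, 35.18 g O, 47 g S.
n(Mg) = 17.82/24.31 = 0.733, n(O) = 35.18/16.00 = 2.199, n(S) = 47/32.07 = 1.466
Ratios (÷ 0.733): Mg 1.000, O 3.000, S 1.999
→ MgO3S2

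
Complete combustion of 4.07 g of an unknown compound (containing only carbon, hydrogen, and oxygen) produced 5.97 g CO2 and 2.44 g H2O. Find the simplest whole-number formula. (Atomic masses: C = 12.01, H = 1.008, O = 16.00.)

mol C = 5.97 / 44.01 = 0.1357; mass C = 0.1357 × 12.01 = 1.629 g
mol H = 2 × (2.44 / 18.02) = 0.2708; mass H = 0.2708 × 1.008 = 0.2730 g
mass O = 4.07 − (1.902) = 2.168 g → mol O = 0.1355
Divide by the smallest (0.1355 mol O): C 1.001, H 1.999, O 1.000
≈ 1:2:1 → CH2O

CH2O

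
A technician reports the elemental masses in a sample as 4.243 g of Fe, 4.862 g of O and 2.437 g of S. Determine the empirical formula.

Moles — Fe: 4.243 / 55.85 = 0.07597 mol; O: 4.862 / 16.00 = 0.3039 mol; S: 2.437 / 32.07 = 0.07599 mol
Divide by the smallest (0.07597 mol Fe): Fe 1.000, O 4.000, S 1.000
≈ 1:4:1 → FeO4S

FeO4S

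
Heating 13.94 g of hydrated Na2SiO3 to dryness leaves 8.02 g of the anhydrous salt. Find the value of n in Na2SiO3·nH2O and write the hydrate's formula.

Na2SiO3·5H2O

Mass of water lost = 13.94 − 8.02 = 5.92 g → 5.92 / 18.02 = 0.3285 mol H2O
Molar mass of Na2SiO3 = 122.07 g/mol → mol Na2SiO3 = 8.02 / 122.07 = 0.0657
n = 0.3285 / 0.0657 = 5.00 ≈ 5 → Na2SiO3·5H2O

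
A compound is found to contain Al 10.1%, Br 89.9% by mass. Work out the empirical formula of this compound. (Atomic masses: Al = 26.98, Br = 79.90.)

Assume 100 g: 10.1 g Al, 89.9 g Br.
n(Al) = 10.1/26.98 = 0.3744, n(Br) = 89.9/79.90 = 1.125
Divide by the smallest (0.3744 mol Al): Al 1.000, Br 3.006
Ratio ≈ 1:3, so the empirical formula is AlBr3

AlBr3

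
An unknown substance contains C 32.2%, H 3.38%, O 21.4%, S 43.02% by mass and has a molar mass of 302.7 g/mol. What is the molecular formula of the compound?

Assume 100 g: 32.2 g C, 3.38 g H, 21.4 g O, 43.02 g S.
C: 32.2 g ÷ 12.01 g/mol = 2.681 mol
H: 3.38 g ÷ 1.008 g/mol = 3.353 mol
O: 21.4 g ÷ 16.00 g/mol = 1.337 mol
S: 43.02 g ÷ 32.07 g/mol = 1.341 mol
Smallest is O at 1.337 mol; normalising gives C 2.005, H 2.507, O 1.000, S 1.003
Multiply by 2: C 4.01, H 5.01, O 2.00, S 2.01 → C4H5O2S2
Empirical-formula mass = 149.22 g/mol
n = 302.7 / 149.22 = 2.03 ≈ 2
Molecular formula = (C4H5O2S2)×2 = C8H10O4S4

C8H10O4S4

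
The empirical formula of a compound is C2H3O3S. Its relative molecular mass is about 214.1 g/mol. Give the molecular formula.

C4H6O6S2

Empirical-formula mass = 107.11 g/mol
n = 214.1 / 107.11 = 2.00 ≈ 2
Molecular formula = (C2H3O3S)2 = C4H6O6S2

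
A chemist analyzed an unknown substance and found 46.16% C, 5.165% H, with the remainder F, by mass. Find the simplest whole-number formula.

Assume 100 g: 46.16 g C, 5.165 g H, 48.675 g F.
n(C) = 46.16/12.01 = 3.843, n(H) = 5.165/1.008 = 5.124, n(F) = 48.675/19.00 = 2.562
Ratios (÷ 2.562): C 1.500, H 2.000, F 1.000
Scaling by 2: C 3.00, H 4.00, F 2.00 → C3H4F2

C3H4F2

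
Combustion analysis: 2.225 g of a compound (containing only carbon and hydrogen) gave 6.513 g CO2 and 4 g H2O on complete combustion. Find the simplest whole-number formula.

CH3

mol C = 6.513 / 44.01 = 0.1480; mass C = 0.1480 × 12.01 = 1.777 g
mol H = 2 × (4 / 18.02) = 0.4440; mass H = 0.4440 × 1.008 = 0.4475 g
Divide by the smallest (0.148 mol C): C 1.000, H 3.000
Ratio ≈ 1:3, so the empirical formula is CH3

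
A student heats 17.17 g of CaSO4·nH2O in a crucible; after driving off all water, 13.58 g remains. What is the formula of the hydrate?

Mass of water lost = 17.17 − 13.58 = 3.59 g → 3.59 / 18.02 = 0.1992 mol H2O
Molar mass of CaSO4 = 136.15 g/mol → mol CaSO4 = 13.58 / 136.15 = 0.09974
n = 0.1992 / 0.09974 = 2.00 ≈ 2 → CaSO4·2H2O

CaSO4·2H2O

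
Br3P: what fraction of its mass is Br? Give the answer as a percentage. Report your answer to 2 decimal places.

Molar mass = 3(79.90) + 1(30.97) = 270.670 g/mol
Mass of Br per mole = 3 × 79.90 = 239.700 g
% Br = 239.700 / 270.670 × 100 = 88.56%

88.56%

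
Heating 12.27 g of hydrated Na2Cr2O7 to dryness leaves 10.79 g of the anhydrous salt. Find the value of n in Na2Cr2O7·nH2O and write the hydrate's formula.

Na2Cr2O7·2H2O

Mass of water lost = 12.27 − 10.79 = 1.48 g → 1.48 / 18.02 = 0.08213 mol H2O
Molar mass of Na2Cr2O7 = 261.98 g/mol → mol Na2Cr2O7 = 10.79 / 261.98 = 0.04119
n = 0.08213 / 0.04119 = 1.99 ≈ 2 → Na2Cr2O7·2H2O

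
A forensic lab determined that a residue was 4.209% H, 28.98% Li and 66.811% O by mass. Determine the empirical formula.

Assume 100 g: 4.209 g H, 28.98 g Li, 66.811 g O.
Moles — H: 4.209 / 1.008 = 4.176 mol; Li: 28.98 / 6.94 = 4.176 mol; O: 66.811 / 16.00 = 4.176 mol
Ratios (÷ 4.176): H 1.000, Li 1.000, O 1.000
≈ 1:1:1 → HLiO

HLiO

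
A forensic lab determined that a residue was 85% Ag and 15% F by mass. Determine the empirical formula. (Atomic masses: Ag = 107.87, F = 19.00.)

AgF

Assume 100 g: 85 g Ag, 15 g F.
Moles — Ag: 85 / 107.87 = 0.788 mol; F: 15 / 19.00 = 0.7895 mol
Smallest is Ag at 0.788 mol; normalising gives Ag 1.000, F 1.002
≈ 1:1 → AgF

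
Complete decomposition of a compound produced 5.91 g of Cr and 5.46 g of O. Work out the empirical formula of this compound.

CrO3

n(Cr) = 5.91/52.00 = 0.1137, n(O) = 5.46/16.00 = 0.3412
Ratios (÷ 0.1137): Cr 1.000, O 3.003
→ CrO3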